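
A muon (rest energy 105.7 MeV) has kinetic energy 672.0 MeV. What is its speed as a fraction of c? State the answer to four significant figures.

0.9907c

γ = 1 + K/(mc²) = 1 + 672.0/105.7 = 7.3576.
β = √(1 − 1/γ²) = √(1 − 0.0184726) = √0.9815274 = 0.9907.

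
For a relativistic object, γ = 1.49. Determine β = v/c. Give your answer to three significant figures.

0.741

β = √(1 − 1/γ²) = √(1 − 1/2.2201) = √0.54957 = 0.741.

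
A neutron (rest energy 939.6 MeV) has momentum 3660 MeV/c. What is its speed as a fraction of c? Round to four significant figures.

0.9686c

pc/(mc²) = 3660/939.6 = 3.8953 = βγ = β/√(1−β²).
So β² = x²/(1 + x²) with x = 3.8953: x² = 15.1734, β² = 15.1734/16.1734 = 0.93817, β = 0.9686.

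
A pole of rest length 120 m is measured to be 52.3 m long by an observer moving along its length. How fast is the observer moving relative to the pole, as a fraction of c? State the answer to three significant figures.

0.900c

Length contraction gives γ = L₀/L = 120/52.3 = 2.2945.
β = √(1 − 1/γ²) = √0.810057 = 0.900.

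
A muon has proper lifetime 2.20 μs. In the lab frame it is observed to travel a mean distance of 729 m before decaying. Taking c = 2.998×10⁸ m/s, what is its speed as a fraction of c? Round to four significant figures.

Lab distance = (lab lifetime)·v = γτ·βc, so βγ = d/(cτ) = 729.0/(2.998×10⁸ × 2.200×10^-6) = 1.1053.
With βγ = 1.1053: γ² = 1 + (βγ)² = 2.22169, and β = (βγ)/γ = 1.1053/1.49053 = 0.7415.

0.7415c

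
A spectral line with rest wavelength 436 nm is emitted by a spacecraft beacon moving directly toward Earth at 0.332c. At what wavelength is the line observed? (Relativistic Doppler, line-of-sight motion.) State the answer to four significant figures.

Relativistic Doppler for wavelength: λ_obs = λ_src · √((1−β)/(1+β)).
With β = 0.332: factor = √(0.668/1.332) = 0.70817.
λ_obs = 436 × 0.70817 = 308.8 nm.

308.8 nm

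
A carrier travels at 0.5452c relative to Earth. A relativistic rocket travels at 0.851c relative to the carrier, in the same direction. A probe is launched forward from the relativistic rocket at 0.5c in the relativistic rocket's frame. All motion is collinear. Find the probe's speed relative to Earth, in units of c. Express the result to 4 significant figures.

0.9843c

Compose velocities in two stages. Stage 1 (into S'): u₁ = (0.5+0.851)/(1+0.5×0.851) = 0.94774.
Stage 2 (into S): u = (0.94774+0.5452)/(1+0.94774×0.5452) = 0.98433, so the speed is 0.9843c.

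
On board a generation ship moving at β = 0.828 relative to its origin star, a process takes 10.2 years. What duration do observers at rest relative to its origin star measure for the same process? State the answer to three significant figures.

Lorentz factor: γ = (1 − 0.685584)^(−1/2) = 1.7834.
Time dilation: Δt = γ·Δτ = 1.7834 × 10.2 = 18.2 years.

18.2 years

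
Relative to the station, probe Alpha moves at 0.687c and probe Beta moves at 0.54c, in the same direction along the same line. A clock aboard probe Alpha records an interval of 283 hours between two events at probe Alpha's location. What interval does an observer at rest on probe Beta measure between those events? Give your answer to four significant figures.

291.1 hours

Speed of probe Alpha in probe Beta's frame: u = (v_A − v_B)/(1 − v_A v_B/c²) = (0.687 − 0.54)/(1 − 0.687×0.54) = 0.147/0.62902 = 0.2337; |u| = 0.2337c.
γ for this relative speed: γ = 1/√(1 − 0.0546157) = 1.0285.
The clock on probe Alpha records proper time, so probe Beta measures Δt = γΔτ = 1.0285 × 283 = 291.1 hours.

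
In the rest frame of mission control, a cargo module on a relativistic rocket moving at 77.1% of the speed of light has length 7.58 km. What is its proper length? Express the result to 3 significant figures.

11.9 km

With β = 0.771, γ = 1/√(1 − 0.771²) = 1/√0.405559 = 1.5703.
Proper length: L₀ = γ·L = 1.5703 × 7.58 = 11.9 km.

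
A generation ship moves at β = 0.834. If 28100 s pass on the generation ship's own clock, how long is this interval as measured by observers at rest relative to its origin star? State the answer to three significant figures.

50900 s

γ = 1/√(1 − β²) = 1/√(1 − 0.695556) = 1/√0.304444 = 1/0.551764 = 1.8124.
Time dilation: Δt = γ·Δτ = 1.8124 × 28100 = 50900 s.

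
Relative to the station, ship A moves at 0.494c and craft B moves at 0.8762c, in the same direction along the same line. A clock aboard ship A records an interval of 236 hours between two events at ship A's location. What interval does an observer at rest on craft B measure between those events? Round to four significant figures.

319.4 hours

Transform ship A's velocity into craft B's frame: (0.494 − 0.8762)/(1 − 0.494·0.8762) = −0.3822/0.5671572, so the relative speed is 0.67389c.
At |u| = 0.67389c, γ = (1 − 0.454128)^(−1/2) = 1.3535.
Ship A's interval is proper; time dilation gives Δt_B = γΔτ = 1.3535 × 236 hours = 319.4 hours.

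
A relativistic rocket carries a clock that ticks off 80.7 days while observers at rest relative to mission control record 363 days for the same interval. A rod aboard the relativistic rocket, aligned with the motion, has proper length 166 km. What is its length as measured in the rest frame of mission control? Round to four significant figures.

The time-dilation ratio gives γ = 363/80.7 = 4.49814.
The rod contracts by the same γ: 166 km / 4.49814 = 36.90 km.

36.90 km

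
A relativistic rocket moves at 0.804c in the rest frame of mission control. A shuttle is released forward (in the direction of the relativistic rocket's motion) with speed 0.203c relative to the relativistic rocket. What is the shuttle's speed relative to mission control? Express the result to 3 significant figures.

0.866c

In units of c, u = (u' + v)/(1 + u'v) with u' = 0.203 and v = 0.804.
Numerator: 0.203 + 0.804 = 1.007. Denominator: 1 + (0.203)(0.804) = 1.163212.
u = 1.007/1.163212 = 0.86571, so the speed is 0.866c.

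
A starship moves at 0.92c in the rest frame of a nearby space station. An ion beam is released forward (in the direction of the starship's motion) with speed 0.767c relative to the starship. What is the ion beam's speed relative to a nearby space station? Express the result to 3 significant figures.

0.989c

In units of c, u = (u' + v)/(1 + u'v) with u' = 0.767 and v = 0.92.
Numerator: 0.767 + 0.92 = 1.687. Denominator: 1 + (0.767)(0.92) = 1.70564.
u = 1.687/1.70564 = 0.98907, so the speed is 0.989c.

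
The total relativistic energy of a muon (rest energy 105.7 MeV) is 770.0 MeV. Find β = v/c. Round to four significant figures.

γ = E/(mc²) = 770.0/105.7 = 7.2848.
β = √(1 − 1/γ²) = √(1 − 0.0188436) = √0.9811564 = 0.9905.

0.9905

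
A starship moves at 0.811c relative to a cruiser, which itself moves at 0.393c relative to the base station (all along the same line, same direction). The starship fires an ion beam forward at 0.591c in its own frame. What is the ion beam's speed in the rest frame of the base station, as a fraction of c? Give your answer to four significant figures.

Compose velocities in two stages. Stage 1 (into S'): u₁ = (0.591+0.811)/(1+0.591×0.811) = 0.94774.
Stage 2 (into S): u = (0.94774+0.393)/(1+0.94774×0.393) = 0.97689, so the speed is 0.9769c.

0.9769c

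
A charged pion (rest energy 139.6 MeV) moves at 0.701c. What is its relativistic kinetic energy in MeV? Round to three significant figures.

56.1 MeV

With β = 0.701, γ = 1/√(1 − 0.701²) = 1/√0.508599 = 1.40221.
Kinetic energy: K = (γ − 1)mc² = (1.40221 − 1) × 139.6 MeV = 0.40221 × 139.6 = 56.1 MeV.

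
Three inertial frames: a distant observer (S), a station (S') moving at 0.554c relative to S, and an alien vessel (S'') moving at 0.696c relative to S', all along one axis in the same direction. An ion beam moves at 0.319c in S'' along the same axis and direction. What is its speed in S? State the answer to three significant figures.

Apply u = (u'+v)/(1+u'v) twice. Ion beam in the station frame: (0.319+0.696)/(1+0.319·0.696) = 1.015/1.222024 = 0.83059c.
That velocity, transformed to the rest frame of a distant observer: (0.83059+0.554)/(1+0.83059·0.554) = 1.38459/1.46014686 = 0.94825c.

0.948c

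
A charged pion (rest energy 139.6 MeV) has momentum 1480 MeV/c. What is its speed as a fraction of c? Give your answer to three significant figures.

0.996c

pc/(mc²) = 1480/139.6 = 10.602 = βγ = β/√(1−β²).
So β² = x²/(1 + x²) with x = 10.602: x² = 112.402, β² = 112.402/113.402 = 0.991182, β = 0.996.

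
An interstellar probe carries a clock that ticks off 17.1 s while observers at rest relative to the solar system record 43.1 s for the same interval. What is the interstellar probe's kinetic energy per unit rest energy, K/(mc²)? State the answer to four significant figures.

1.520

From Δt = γΔτ: γ = 43.1/17.1 = 2.52047.
Since K = (γ−1)mc², K/(mc²) = 2.52047 − 1 = 1.520.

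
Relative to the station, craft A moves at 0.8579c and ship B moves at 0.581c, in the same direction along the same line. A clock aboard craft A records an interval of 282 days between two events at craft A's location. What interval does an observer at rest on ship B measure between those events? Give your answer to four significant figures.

338.2 days

The velocity of craft A relative to ship B is (0.8579 − 0.581)c / (1 − 0.8579×0.581) = 0.55208c; relative speed 0.55208c.
γ for this relative speed: γ = 1/√(1 − 0.304792) = 1.1993.
Craft A's interval is proper; time dilation gives Δt_B = γΔτ = 1.1993 × 282 days = 338.2 days.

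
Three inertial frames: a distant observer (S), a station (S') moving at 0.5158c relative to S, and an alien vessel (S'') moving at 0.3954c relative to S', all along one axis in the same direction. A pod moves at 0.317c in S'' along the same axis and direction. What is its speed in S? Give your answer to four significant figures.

0.8661c

Compose velocities in two stages. Stage 1 (into S'): u₁ = (0.317+0.3954)/(1+0.317×0.3954) = 0.63305.
Stage 2 (into S): u = (0.63305+0.5158)/(1+0.63305×0.5158) = 0.86606, so the speed is 0.8661c.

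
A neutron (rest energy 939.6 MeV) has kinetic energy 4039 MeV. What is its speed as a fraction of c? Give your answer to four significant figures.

0.9820c

γ = 1 + K/(mc²) = 1 + 4039/939.6 = 5.2986.
β = √(1 − 1/γ²) = √(1 − 0.0356187) = √0.9643813 = 0.9820.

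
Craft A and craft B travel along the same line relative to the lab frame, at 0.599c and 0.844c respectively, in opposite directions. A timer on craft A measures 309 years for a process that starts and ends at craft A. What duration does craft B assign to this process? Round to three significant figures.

1080 years

Speed of craft A in craft B's frame: u = (v_A + v_B)/(1 + v_A v_B/c²) = (0.599 + 0.844)/(1 + 0.599×0.844) = 1.443/1.505556 = 0.95845; |u| = 0.95845c.
γ for this relative speed: γ = 1/√(1 − 0.918626) = 3.5056.
The clock on craft A records proper time, so craft B measures Δt = γΔτ = 3.5056 × 309 = 1080 years.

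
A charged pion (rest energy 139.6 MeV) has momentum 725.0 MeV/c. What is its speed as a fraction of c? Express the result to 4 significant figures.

0.9820c

pc/(mc²) = 725.0/139.6 = 5.1934 = βγ = β/√(1−β²).
So β² = x²/(1 + x²) with x = 5.1934: x² = 26.9714, β² = 26.9714/27.9714 = 0.964249, β = 0.9820.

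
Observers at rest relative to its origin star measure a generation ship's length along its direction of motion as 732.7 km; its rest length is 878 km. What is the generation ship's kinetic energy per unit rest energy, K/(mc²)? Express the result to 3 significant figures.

0.198

From L = L₀/γ: γ = 878/732.7 = 1.19831.
Since K = (γ−1)mc², K/(mc²) = 1.19831 − 1 = 0.198.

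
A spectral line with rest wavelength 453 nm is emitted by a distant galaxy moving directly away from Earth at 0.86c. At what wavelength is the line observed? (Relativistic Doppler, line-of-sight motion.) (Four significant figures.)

1651 nm

Relativistic Doppler for wavelength: λ_obs = λ_src · √((1+β)/(1−β)).
With β = 0.86: factor = √(1.86/0.14) = 3.645.
λ_obs = 453 × 3.645 = 1651 nm.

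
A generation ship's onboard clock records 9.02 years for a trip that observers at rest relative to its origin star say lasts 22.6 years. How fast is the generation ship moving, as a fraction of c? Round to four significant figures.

γ = Δt/Δτ = 22.6/9.02 = 2.5055.
β = √(1 − 1/γ²) = √(1 − 0.159298) = √0.840702 = 0.9169.

0.9169c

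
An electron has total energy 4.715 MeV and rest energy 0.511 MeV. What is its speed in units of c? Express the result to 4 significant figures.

0.9941c

γ = E/(mc²) = 4.715/0.511 = 9.227.
β = √(1 − 1/γ²) = √(1 − 0.0117457) = √0.9882543 = 0.9941.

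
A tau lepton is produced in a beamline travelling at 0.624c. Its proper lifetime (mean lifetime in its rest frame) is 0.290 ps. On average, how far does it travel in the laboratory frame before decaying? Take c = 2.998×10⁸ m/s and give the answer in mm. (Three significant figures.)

0.0694 mm

Lorentz factor: γ = (1 − 0.389376)^(−1/2) = 1.2797.
Lab-frame lifetime: Δt = γτ = 1.2797 × 0.290 ps = 0.37111 ps.
Distance: d = vΔt = 0.624 × 2.998×10⁸ m/s × 3.7111×10^-13 s = 6.94×10^-5 m = 0.0694 mm.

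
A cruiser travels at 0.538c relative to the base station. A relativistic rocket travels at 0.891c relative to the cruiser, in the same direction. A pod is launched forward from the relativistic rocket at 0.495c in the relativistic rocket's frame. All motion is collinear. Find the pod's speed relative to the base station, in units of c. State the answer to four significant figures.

0.9884c

Compose velocities in two stages. Stage 1 (into S'): u₁ = (0.495+0.891)/(1+0.495×0.891) = 0.9618.
Stage 2 (into S): u = (0.9618+0.538)/(1+0.9618×0.538) = 0.98837, so the speed is 0.9884c.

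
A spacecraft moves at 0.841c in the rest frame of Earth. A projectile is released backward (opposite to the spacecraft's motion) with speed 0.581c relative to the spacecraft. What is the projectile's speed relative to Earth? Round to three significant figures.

In units of c, u = (u' + v)/(1 + u'v) with u' = −0.581 and v = 0.841.
Numerator: −0.581 + 0.841 = 0.26. Denominator: 1 + (−0.581)(0.841) = 0.511379.
u = 0.26/0.511379 = 0.50843, so the speed is 0.508c.

0.508c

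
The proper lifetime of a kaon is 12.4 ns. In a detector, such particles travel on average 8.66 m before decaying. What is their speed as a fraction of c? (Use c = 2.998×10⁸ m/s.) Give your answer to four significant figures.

Let x = d/(cτ) = 8.660 m / (2.998×10⁸ m/s × 1.240×10^-8 s) = 2.3295. Since d = βγcτ, x = βγ = β/√(1−β²).
Solving: β² = x²/(1+x²) = 5.42657/6.42657 = 0.844396, so β = 0.9189.

0.9189c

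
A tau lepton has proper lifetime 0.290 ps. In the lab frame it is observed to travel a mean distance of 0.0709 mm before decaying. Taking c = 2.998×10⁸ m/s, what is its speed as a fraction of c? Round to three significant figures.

d = βγcτ ⇒ βγ = d/(cτ) = 7.090×10^-5 m / (8.6942×10^-5 m) = 0.81549.
β = (βγ)/√(1+(βγ)²) = 0.81549/√1.665024 = 0.632.

0.632c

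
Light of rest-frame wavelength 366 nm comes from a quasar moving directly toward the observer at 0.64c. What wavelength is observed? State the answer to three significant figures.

171 nm

Relativistic Doppler for wavelength: λ_obs = λ_src · √((1−β)/(1+β)).
With β = 0.64: factor = √(0.36/1.64) = 0.46852.
λ_obs = 366 × 0.46852 = 171 nm.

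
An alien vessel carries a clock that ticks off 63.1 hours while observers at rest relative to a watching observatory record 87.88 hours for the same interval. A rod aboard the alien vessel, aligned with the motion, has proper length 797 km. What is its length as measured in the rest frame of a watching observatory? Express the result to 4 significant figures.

The time-dilation ratio gives γ = 87.88/63.1 = 1.39271.
The rod contracts by the same γ: 797 km / 1.39271 = 572.3 km.

572.3 km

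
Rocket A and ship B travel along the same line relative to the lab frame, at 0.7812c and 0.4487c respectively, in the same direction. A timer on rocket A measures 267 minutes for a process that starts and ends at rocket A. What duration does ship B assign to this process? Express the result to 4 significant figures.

The velocity of rocket A relative to ship B is (0.7812 − 0.4487)c / (1 − 0.7812×0.4487) = 0.51195c; relative speed 0.51195c.
γ for this relative speed: γ = 1/√(1 − 0.262093) = 1.1641.
Rocket A's interval is proper; time dilation gives Δt_B = γΔτ = 1.1641 × 267 minutes = 310.8 minutes.

310.8 minutes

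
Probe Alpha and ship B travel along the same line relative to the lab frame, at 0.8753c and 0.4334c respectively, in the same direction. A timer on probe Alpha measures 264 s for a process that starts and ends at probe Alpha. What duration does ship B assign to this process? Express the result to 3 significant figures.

376 s

The velocity of probe Alpha relative to ship B is (0.8753 − 0.4334)c / (1 − 0.8753×0.4334) = 0.712c; relative speed 0.712c.
At |u| = 0.712c, γ = (1 − 0.506944)^(−1/2) = 1.4241.
Probe Alpha's interval is proper; time dilation gives Δt_B = γΔτ = 1.4241 × 264 s = 376 s.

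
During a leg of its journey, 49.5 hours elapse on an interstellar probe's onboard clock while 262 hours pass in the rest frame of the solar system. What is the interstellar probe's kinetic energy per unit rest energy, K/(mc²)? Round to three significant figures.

From Δt = γΔτ: γ = 262/49.5 = 5.29293.
Since K = (γ−1)mc², K/(mc²) = 5.29293 − 1 = 4.29.

4.29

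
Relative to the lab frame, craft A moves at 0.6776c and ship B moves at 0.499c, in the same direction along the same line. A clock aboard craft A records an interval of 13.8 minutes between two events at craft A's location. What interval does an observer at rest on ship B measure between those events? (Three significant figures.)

Transform craft A's velocity into ship B's frame: (0.6776 − 0.499)/(1 − 0.6776·0.499) = 0.1786/0.6618776, so the relative speed is 0.26984c.
At |u| = 0.26984c, γ = (1 − 0.0728136)^(−1/2) = 1.0385.
Craft A's interval is proper; time dilation gives Δt_B = γΔτ = 1.0385 × 13.8 minutes = 14.3 minutes.

14.3 minutes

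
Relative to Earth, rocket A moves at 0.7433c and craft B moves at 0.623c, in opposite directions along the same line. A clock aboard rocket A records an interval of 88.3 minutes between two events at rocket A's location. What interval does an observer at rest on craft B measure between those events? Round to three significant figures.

The velocity of rocket A relative to craft B is (0.7433 + 0.623)c / (1 + 0.7433×0.623) = 0.93385c; relative speed 0.93385c.
γ for this relative speed: γ = 1/√(1 − 0.872076) = 2.7959.
The clock on rocket A records proper time, so craft B measures Δt = γΔτ = 2.7959 × 88.3 = 247 minutes.

247 minutes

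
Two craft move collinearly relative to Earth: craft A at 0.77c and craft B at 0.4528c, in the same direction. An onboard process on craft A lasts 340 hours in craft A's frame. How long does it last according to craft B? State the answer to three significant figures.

389 hours

Transform craft A's velocity into craft B's frame: (0.77 − 0.4528)/(1 − 0.77·0.4528) = 0.3172/0.651344, so the relative speed is 0.48699c.
At |u| = 0.48699c, γ = (1 − 0.237159)^(−1/2) = 1.1449.
The clock on craft A records proper time, so craft B measures Δt = γΔτ = 1.1449 × 340 = 389 hours.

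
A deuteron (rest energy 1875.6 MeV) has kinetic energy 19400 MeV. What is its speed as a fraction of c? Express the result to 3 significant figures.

0.996c

γ = 1 + K/(mc²) = 1 + 19400/1875.6 = 11.343.
β = √(1 − 1/γ²) = √(1 − 0.0077722) = √0.9922278 = 0.996.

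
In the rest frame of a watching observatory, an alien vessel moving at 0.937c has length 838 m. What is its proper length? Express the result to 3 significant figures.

γ = 1/√(1 − β²) = 1/√(1 − 0.877969) = 1/√0.122031 = 1/0.349329 = 2.8626.
Proper length: L₀ = γ·L = 2.8626 × 838 = 2400 m.

2400 m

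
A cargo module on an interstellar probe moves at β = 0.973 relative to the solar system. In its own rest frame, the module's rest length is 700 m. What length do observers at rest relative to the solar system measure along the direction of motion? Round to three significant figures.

162 m

γ = 1/√(1 − β²) = 1/√(1 − 0.946729) = 1/√0.053271 = 1/0.230805 = 4.3327.
Along the direction of motion the measured length is L₀/γ = 700/4.3327 = 162 m.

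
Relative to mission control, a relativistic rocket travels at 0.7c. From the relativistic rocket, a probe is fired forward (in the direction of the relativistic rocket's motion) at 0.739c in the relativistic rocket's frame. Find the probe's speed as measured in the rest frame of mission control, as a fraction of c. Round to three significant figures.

0.948c

In units of c, u = (u' + v)/(1 + u'v) with u' = 0.739 and v = 0.7.
Numerator: 0.739 + 0.7 = 1.439. Denominator: 1 + (0.739)(0.7) = 1.5173.
u = 1.439/1.5173 = 0.9484, so the speed is 0.948c.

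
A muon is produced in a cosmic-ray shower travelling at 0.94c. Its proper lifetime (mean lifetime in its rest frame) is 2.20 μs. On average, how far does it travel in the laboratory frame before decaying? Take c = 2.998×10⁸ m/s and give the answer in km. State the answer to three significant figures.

1.82 km

Lorentz factor: γ = (1 − 0.8836)^(−1/2) = 2.9311.
Lab-frame lifetime: Δt = γτ = 2.9311 × 2.20 μs = 6.4484 μs.
Distance: d = vΔt = 0.94 × 2.998×10⁸ m/s × 6.4484×10^-6 s = 1820 m = 1.82 km.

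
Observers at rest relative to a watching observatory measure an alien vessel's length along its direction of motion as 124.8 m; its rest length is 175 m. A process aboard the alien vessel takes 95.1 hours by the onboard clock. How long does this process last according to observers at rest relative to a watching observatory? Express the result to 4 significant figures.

Length contraction gives γ = L₀/L = 175/124.8 = 1.40224.
Δt = γΔτ = 1.40224 × 95.1 = 133.4 hours.

133.4 hours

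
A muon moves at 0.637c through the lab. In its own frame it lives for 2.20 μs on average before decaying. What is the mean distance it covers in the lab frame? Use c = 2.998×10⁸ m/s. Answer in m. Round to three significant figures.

545 m

β² = 0.405769, so γ = 1/√0.594231 = 1.2972.
Lab-frame lifetime: Δt = γτ = 1.2972 × 2.20 μs = 2.8538 μs.
Distance: d = vΔt = 0.637 × 2.998×10⁸ m/s × 2.8538×10^-6 s = 545 m.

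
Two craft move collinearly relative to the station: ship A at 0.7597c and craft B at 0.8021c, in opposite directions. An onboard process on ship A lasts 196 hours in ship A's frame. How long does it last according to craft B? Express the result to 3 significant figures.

Speed of ship A in craft B's frame: u = (v_A + v_B)/(1 + v_A v_B/c²) = (0.7597 + 0.8021)/(1 + 0.7597×0.8021) = 1.5618/1.60935537 = 0.97045; |u| = 0.97045c.
At |u| = 0.97045c, γ = (1 − 0.941773)^(−1/2) = 4.1442.
Ship A's interval is proper; time dilation gives Δt_B = γΔτ = 4.1442 × 196 hours = 812 hours.

812 hours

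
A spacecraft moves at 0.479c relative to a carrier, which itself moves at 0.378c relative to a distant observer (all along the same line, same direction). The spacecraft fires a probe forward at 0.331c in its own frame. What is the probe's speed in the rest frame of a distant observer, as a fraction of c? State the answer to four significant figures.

0.8520c

Compose velocities in two stages. Stage 1 (into S'): u₁ = (0.331+0.479)/(1+0.331×0.479) = 0.69915.
Stage 2 (into S): u = (0.69915+0.378)/(1+0.69915×0.378) = 0.85199, so the speed is 0.8520c.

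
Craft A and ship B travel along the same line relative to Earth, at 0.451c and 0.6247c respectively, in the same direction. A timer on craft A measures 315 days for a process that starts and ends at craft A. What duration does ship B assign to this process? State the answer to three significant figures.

Transform craft A's velocity into ship B's frame: (0.451 − 0.6247)/(1 − 0.451·0.6247) = −0.1737/0.7182603, so the relative speed is 0.24183c.
At |u| = 0.24183c, γ = (1 − 0.0584817)^(−1/2) = 1.0306.
Craft A's interval is proper; time dilation gives Δt_B = γΔτ = 1.0306 × 315 days = 325 days.

325 days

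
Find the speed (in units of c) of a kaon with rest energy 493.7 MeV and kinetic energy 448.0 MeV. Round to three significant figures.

0.852c

γ = 1 + K/(mc²) = 1 + 448.0/493.7 = 1.9074.
β = √(1 − 1/γ²) = √(1 − 0.274863) = √0.725137 = 0.852.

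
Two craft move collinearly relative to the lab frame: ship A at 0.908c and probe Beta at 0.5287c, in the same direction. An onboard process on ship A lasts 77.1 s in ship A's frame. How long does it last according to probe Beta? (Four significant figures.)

Speed of ship A in probe Beta's frame: u = (v_A − v_B)/(1 − v_A v_B/c²) = (0.908 − 0.5287)/(1 − 0.908×0.5287) = 0.3793/0.5199404 = 0.72951; |u| = 0.72951c.
At |u| = 0.72951c, γ = (1 − 0.532185)^(−1/2) = 1.4621.
The clock on ship A records proper time, so probe Beta measures Δt = γΔτ = 1.4621 × 77.1 = 112.7 s.

112.7 s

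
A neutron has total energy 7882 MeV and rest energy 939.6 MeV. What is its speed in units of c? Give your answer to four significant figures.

0.9929c

γ = E/(mc²) = 7882/939.6 = 8.3887.
β = √(1 − 1/γ²) = √(1 − 0.0142105) = √0.9857895 = 0.9929.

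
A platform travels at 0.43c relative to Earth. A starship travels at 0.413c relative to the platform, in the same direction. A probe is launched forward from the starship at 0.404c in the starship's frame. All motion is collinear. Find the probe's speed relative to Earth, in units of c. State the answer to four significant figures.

0.8686c

Apply u = (u'+v)/(1+u'v) twice. Probe in the platform frame: (0.404+0.413)/(1+0.404·0.413) = 0.817/1.166852 = 0.70017c.
That velocity, transformed to the rest frame of Earth: (0.70017+0.43)/(1+0.70017·0.43) = 1.13017/1.3010731 = 0.86864c.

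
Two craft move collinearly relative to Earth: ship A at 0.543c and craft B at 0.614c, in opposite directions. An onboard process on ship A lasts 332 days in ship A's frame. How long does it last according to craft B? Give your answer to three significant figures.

The velocity of ship A relative to craft B is (0.543 + 0.614)c / (1 + 0.543×0.614) = 0.86771c; relative speed 0.86771c.
At |u| = 0.86771c, γ = (1 − 0.752921)^(−1/2) = 2.0118.
The clock on ship A records proper time, so craft B measures Δt = γΔτ = 2.0118 × 332 = 668 days.

668 days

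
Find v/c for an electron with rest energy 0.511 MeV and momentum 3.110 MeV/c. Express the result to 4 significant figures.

pc/(mc²) = 3.110/0.511 = 6.0861 = βγ = β/√(1−β²).
So β² = x²/(1 + x²) with x = 6.0861: x² = 37.0406, β² = 37.0406/38.0406 = 0.973712, β = 0.9868.

0.9868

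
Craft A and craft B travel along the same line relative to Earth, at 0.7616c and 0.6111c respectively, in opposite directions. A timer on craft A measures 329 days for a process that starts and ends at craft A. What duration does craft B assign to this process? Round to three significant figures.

940 days

The velocity of craft A relative to craft B is (0.7616 + 0.6111)c / (1 + 0.7616×0.6111) = 0.93673c; relative speed 0.93673c.
At |u| = 0.93673c, γ = (1 − 0.877463)^(−1/2) = 2.8567.
The clock on craft A records proper time, so craft B measures Δt = γΔτ = 2.8567 × 329 = 940 days.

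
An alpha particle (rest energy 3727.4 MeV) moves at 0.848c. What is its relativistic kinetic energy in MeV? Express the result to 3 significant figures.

With β = 0.848, γ = 1/√(1 − 0.848²) = 1/√0.280896 = 1.88681.
Kinetic energy: K = (γ − 1)mc² = (1.88681 − 1) × 3727.4 MeV = 0.88681 × 3727.4 = 3310 MeV.

3310 MeV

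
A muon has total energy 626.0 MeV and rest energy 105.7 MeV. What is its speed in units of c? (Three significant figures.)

0.986c

γ = E/(mc²) = 626.0/105.7 = 5.9224.
β = √(1 − 1/γ²) = √(1 − 0.0285105) = √0.9714895 = 0.986.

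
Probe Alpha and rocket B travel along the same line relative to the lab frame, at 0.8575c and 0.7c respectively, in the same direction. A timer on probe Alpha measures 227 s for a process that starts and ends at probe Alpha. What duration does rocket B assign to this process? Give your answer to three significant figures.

247 s

Speed of probe Alpha in rocket B's frame: u = (v_A − v_B)/(1 − v_A v_B/c²) = (0.8575 − 0.7)/(1 − 0.8575×0.7) = 0.1575/0.39975 = 0.394; |u| = 0.394c.
γ for this relative speed: γ = 1/√(1 − 0.155236) = 1.088.
Probe Alpha's interval is proper; time dilation gives Δt_B = γΔτ = 1.088 × 227 s = 247 s.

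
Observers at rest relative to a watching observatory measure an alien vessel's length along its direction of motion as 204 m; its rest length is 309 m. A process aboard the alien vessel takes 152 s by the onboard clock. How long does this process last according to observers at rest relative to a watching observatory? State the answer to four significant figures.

230.2 s

From L = L₀/γ: γ = 309/204 = 1.51471.
The same γ dilates the second interval: 1.51471 × 152 s = 230.2 s.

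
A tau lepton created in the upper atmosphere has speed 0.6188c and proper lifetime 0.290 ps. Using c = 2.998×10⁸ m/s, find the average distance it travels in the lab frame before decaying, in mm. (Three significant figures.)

0.0685 mm

With β = 0.6188, γ = 1/√(1 − 0.6188²) = 1/√0.61708656 = 1.273.
Lab-frame lifetime: Δt = γτ = 1.273 × 0.290 ps = 0.36917 ps.
Distance: d = vΔt = 0.6188 × 2.998×10⁸ m/s × 3.6917×10^-13 s = 6.85×10^-5 m = 0.0685 mm.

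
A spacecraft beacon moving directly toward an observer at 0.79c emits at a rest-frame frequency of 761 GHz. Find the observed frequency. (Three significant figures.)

Relativistic Doppler (source moving toward): f_obs = f_src · √((1+β)/(1−β)).
With β = 0.79: factor = √(1.79/0.21) = 2.9196.
f_obs = 761 × 2.9196 = 2220 GHz.

2220 GHz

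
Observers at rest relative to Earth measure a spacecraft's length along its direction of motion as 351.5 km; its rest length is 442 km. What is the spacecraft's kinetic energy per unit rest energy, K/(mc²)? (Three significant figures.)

0.257

Length contraction gives γ = L₀/L = 442/351.5 = 1.25747.
Since K = (γ−1)mc², K/(mc²) = 1.25747 − 1 = 0.257.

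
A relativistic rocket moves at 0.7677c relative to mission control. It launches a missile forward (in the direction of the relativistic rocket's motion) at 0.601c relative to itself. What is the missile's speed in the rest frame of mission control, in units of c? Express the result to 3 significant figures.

0.937c

In units of c, u = (u' + v)/(1 + u'v) with u' = 0.601 and v = 0.7677.
Numerator: 0.601 + 0.7677 = 1.3687. Denominator: 1 + (0.601)(0.7677) = 1.4613877.
u = 1.3687/1.4613877 = 0.93658, so the speed is 0.937c.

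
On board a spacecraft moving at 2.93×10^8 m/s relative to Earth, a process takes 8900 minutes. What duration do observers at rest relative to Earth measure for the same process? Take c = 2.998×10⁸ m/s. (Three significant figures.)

β = v/c = (2.93×10^8 m/s)/(2.998×10⁸ m/s) = 0.977318.
Lorentz factor: γ = (1 − 0.9551505)^(−1/2) = 4.7219.
Time dilation: Δt = γ·Δτ = 4.7219 × 8900 = 42000 minutes.

42000 minutes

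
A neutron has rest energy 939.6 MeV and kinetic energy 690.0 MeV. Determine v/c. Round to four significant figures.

0.8170

γ = 1 + K/(mc²) = 1 + 690.0/939.6 = 1.7344.
β = √(1 − 1/γ²) = √(1 − 0.332431) = √0.667569 = 0.8170.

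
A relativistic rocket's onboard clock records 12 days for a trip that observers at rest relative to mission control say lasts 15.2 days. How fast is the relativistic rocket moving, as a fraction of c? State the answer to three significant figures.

0.614c

γ = Δt/Δτ = 15.2/12 = 1.2667.
β = √(1 − 1/γ²) = √(1 − 0.623236) = √0.376764 = 0.614.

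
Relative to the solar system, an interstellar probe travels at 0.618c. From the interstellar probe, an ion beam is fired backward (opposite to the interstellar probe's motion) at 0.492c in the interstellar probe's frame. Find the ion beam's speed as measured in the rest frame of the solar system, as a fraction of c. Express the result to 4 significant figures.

In units of c, u = (u' + v)/(1 + u'v) with u' = −0.492 and v = 0.618.
Numerator: −0.492 + 0.618 = 0.126. Denominator: 1 + (−0.492)(0.618) = 0.695944.
u = 0.126/0.695944 = 0.18105, so the speed is 0.1810c.

0.1810c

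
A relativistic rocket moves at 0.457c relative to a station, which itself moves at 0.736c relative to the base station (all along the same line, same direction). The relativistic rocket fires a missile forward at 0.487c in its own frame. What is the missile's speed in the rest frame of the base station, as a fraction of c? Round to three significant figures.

Compose velocities in two stages. Stage 1 (into S'): u₁ = (0.487+0.457)/(1+0.487×0.457) = 0.77215.
Stage 2 (into S): u = (0.77215+0.736)/(1+0.77215×0.736) = 0.96164, so the speed is 0.962c.

0.962c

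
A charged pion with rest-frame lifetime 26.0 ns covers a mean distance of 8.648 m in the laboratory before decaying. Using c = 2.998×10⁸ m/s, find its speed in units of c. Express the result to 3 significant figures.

Let x = d/(cτ) = 8.648 m / (2.998×10⁸ m/s × 2.600×10^-8 s) = 1.1095. Since d = βγcτ, x = βγ = β/√(1−β²).
Solving: β² = x²/(1+x²) = 1.23099/2.23099 = 0.551768, so β = 0.743.

0.743c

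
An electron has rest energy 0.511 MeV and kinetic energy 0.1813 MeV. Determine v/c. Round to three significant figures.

γ = 1 + K/(mc²) = 1 + 0.1813/0.511 = 1.3548.
β = √(1 − 1/γ²) = √(1 − 0.544816) = √0.455184 = 0.675.

0.675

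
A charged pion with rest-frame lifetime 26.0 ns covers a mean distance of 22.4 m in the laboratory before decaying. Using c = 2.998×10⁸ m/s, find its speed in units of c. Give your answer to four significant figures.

0.9445c

d = βγcτ ⇒ βγ = d/(cτ) = 22.40 m / (7.7948 m) = 2.8737.
β = (βγ)/√(1+(βγ)²) = 2.8737/√9.25815 = 0.9445.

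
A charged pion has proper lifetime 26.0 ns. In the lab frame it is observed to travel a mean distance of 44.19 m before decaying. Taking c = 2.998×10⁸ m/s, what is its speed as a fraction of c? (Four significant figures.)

Lab distance = (lab lifetime)·v = γτ·βc, so βγ = d/(cτ) = 44.19/(2.998×10⁸ × 2.600×10^-8) = 5.6692.
With βγ = 5.6692: γ² = 1 + (βγ)² = 33.1398, and β = (βγ)/γ = 5.6692/5.75672 = 0.9848.

0.9848c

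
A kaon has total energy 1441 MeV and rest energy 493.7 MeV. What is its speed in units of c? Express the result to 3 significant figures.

0.939c

Total energy E = γmc² gives γ = 1441/493.7 = 2.9188.
Hence β = √(1 − 1/γ²) = √(1 − 0.117379) = √0.882621 = 0.939.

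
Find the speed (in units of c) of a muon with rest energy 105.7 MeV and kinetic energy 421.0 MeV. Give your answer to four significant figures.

γ = 1 + K/(mc²) = 1 + 421.0/105.7 = 4.983.
β = √(1 − 1/γ²) = √(1 − 0.0402734) = √0.9597266 = 0.9797.

0.9797c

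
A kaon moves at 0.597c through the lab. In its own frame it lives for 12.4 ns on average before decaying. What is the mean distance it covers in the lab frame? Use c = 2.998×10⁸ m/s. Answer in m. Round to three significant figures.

2.77 m

γ = 1/√(1 − β²) = 1/√(1 − 0.356409) = 1/√0.643591 = 1/0.802241 = 1.2465.
Lab-frame lifetime: Δt = γτ = 1.2465 × 12.4 ns = 15.457 ns.
Distance: d = vΔt = 0.597 × 2.998×10⁸ m/s × 1.5457×10^-8 s = 2.77 m.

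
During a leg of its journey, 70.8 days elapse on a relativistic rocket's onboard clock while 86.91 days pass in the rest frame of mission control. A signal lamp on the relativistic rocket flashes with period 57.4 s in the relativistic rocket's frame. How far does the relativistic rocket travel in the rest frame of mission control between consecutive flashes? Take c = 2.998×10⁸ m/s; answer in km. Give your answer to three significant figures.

1.23×10^7 km

From Δt = γΔτ: γ = 86.91/70.8 = 1.22754.
β = √(1 − 1/γ²) = 0.57997. Lab-frame period = γτ = 1.22754×57.4 s = 70.461 s. Distance = βc × γτ = 0.57997 × 2.998×10⁸ m/s × 70.461 s = 1.2251×10^10 m = 1.23×10^7 km.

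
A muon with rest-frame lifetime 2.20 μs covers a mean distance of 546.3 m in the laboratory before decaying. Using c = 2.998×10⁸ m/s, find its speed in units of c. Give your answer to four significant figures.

0.6379c

Let x = d/(cτ) = 546.3 m / (2.998×10⁸ m/s × 2.200×10^-6 s) = 0.82828. Since d = βγcτ, x = βγ = β/√(1−β²).
Solving: β² = x²/(1+x²) = 0.686048/1.686048 = 0.406897, so β = 0.6379.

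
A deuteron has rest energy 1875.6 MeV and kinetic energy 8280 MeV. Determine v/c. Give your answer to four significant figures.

0.9828

K = (γ−1)mc², so γ = 1 + 8280/1875.6 = 5.4146.
Then v/c = √(1 − γ⁻²) = √(1 − 0.0341089) = √0.9658911 = 0.9828.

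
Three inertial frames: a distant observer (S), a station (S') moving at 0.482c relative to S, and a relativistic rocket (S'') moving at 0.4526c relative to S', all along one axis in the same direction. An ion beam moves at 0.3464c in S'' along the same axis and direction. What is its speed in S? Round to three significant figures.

Apply u = (u'+v)/(1+u'v) twice. Ion beam in the station frame: (0.3464+0.4526)/(1+0.3464·0.4526) = 0.799/1.15678064 = 0.69071c.
That velocity, transformed to the rest frame of a distant observer: (0.69071+0.482)/(1+0.69071·0.482) = 1.17271/1.33292222 = 0.8798c.

0.880c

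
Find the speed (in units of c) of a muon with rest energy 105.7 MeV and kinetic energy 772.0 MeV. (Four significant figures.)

0.9927c

K = (γ−1)mc², so γ = 1 + 772.0/105.7 = 8.3037.
Then v/c = √(1 − γ⁻²) = √(1 − 0.014503) = √0.985497 = 0.9927.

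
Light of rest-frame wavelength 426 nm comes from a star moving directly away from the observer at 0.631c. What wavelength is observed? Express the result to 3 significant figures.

Relativistic Doppler for wavelength: λ_obs = λ_src · √((1+β)/(1−β)).
With β = 0.631: factor = √(1.631/0.369) = 2.1024.
λ_obs = 426 × 2.1024 = 896 nm.

896 nm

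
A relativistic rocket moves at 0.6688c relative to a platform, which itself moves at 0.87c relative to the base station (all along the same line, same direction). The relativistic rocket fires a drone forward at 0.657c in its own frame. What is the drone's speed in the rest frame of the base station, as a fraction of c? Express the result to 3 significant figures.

0.994c

Apply u = (u'+v)/(1+u'v) twice. Drone in the platform frame: (0.657+0.6688)/(1+0.657·0.6688) = 1.3258/1.4394016 = 0.92108c.
That velocity, transformed to the rest frame of the base station: (0.92108+0.87)/(1+0.92108·0.87) = 1.79108/1.8013396 = 0.9943c.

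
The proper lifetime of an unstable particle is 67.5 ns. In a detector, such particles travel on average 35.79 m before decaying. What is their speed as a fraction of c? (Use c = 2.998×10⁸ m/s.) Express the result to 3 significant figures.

Lab distance = (lab lifetime)·v = γτ·βc, so βγ = d/(cτ) = 35.79/(2.998×10⁸ × 6.750×10^-8) = 1.7686.
With βγ = 1.7686: γ² = 1 + (βγ)² = 4.12795, and β = (βγ)/γ = 1.7686/2.03174 = 0.870.

0.870c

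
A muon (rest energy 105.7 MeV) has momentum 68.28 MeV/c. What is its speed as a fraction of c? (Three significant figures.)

βγ = pc/(mc²) = 68.28/105.7 = 0.64598.
Since γ² = 1 + (βγ)² = 1.41729, γ = √1.41729 = 1.1905, and β = (βγ)/γ = 0.64598/1.1905 = 0.543.

0.543c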